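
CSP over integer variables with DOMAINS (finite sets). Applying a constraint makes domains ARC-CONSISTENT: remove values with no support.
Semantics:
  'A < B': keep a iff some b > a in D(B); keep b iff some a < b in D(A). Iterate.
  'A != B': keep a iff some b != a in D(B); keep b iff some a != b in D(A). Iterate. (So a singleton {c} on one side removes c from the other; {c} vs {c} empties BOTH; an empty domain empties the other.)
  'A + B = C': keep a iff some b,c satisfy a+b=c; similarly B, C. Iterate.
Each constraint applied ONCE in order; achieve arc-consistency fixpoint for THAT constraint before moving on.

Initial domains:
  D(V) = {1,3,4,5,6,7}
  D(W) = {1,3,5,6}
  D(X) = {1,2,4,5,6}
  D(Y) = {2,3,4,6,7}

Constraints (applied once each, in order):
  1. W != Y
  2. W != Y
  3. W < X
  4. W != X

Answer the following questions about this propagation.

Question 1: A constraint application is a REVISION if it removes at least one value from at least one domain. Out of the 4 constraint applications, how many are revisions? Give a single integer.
Constraint 1 (W != Y) on D(W)={1,3,5,6} D(Y)={2,3,4,6,7}: no change => not a revision
Constraint 2 (W != Y) on D(W)={1,3,5,6} D(Y)={2,3,4,6,7}: no change => not a revision
Constraint 3 (W < X) on D(W)={1,3,5,6} D(X)={1,2,4,5,6}: W {1,3,5,6}->{1,3,5}; X {1,2,4,5,6}->{2,4,5,6} => REVISION
Constraint 4 (W != X) on D(W)={1,3,5} D(X)={2,4,5,6}: no change => not a revision
Total revisions = 1

Answer: 1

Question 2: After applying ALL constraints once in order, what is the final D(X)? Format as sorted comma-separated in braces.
Constraint 1 (W != Y) on D(W)={1,3,5,6} D(Y)={2,3,4,6,7}: no change
Constraint 2 (W != Y) on D(W)={1,3,5,6} D(Y)={2,3,4,6,7}: no change
Constraint 3 (W < X) on D(W)={1,3,5,6} D(X)={1,2,4,5,6}: W {1,3,5,6}->{1,3,5}; X {1,2,4,5,6}->{2,4,5,6}
Constraint 4 (W != X) on D(W)={1,3,5} D(X)={2,4,5,6}: no change
So after all 4 constraints: D(X) = {2,4,5,6}

Answer: {2,4,5,6}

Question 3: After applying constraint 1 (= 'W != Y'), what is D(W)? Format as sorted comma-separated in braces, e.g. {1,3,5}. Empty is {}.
Constraint 1 (W != Y) on D(W)={1,3,5,6} D(Y)={2,3,4,6,7}: no change
So after constraint 1: D(W) = {1,3,5,6}

Answer: {1,3,5,6}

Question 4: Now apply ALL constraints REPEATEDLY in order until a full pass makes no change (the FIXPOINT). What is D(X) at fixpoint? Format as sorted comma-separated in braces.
Answer: {2,4,5,6}

Derivation:
pass 0 (initial): D(X)={1,2,4,5,6}
pass 1: W {1,3,5,6}->{1,3,5}; X {1,2,4,5,6}->{2,4,5,6}
pass 2: no change
Fixpoint after 2 passes: D(X) = {2,4,5,6}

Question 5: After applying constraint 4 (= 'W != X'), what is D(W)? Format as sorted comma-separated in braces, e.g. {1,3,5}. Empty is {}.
Constraint 1 (W != Y) on D(W)={1,3,5,6} D(Y)={2,3,4,6,7}: no change
Constraint 2 (W != Y) on D(W)={1,3,5,6} D(Y)={2,3,4,6,7}: no change
Constraint 3 (W < X) on D(W)={1,3,5,6} D(X)={1,2,4,5,6}: W {1,3,5,6}->{1,3,5}; X {1,2,4,5,6}->{2,4,5,6}
Constraint 4 (W != X) on D(W)={1,3,5} D(X)={2,4,5,6}: no change
So after constraint 4: D(W) = {1,3,5}

Answer: {1,3,5}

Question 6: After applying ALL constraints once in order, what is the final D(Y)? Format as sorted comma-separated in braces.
Constraint 1 (W != Y) on D(W)={1,3,5,6} D(Y)={2,3,4,6,7}: no change
Constraint 2 (W != Y) on D(W)={1,3,5,6} D(Y)={2,3,4,6,7}: no change
Constraint 3 (W < X) on D(W)={1,3,5,6} D(X)={1,2,4,5,6}: W {1,3,5,6}->{1,3,5}; X {1,2,4,5,6}->{2,4,5,6}
Constraint 4 (W != X) on D(W)={1,3,5} D(X)={2,4,5,6}: no change
So after all 4 constraints: D(Y) = {2,3,4,6,7}

Answer: {2,3,4,6,7}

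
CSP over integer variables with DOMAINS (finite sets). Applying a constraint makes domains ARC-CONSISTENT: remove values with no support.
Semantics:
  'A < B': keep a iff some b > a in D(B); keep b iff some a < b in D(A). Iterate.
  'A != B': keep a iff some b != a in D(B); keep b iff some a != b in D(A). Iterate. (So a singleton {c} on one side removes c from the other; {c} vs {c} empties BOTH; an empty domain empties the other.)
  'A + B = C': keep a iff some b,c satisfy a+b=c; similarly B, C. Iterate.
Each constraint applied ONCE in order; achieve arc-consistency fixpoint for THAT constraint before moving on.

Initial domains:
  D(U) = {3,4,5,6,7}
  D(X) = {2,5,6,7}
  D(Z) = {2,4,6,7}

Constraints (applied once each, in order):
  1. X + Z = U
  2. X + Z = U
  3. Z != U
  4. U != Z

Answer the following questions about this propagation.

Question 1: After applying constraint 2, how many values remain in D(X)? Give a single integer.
Constraint 1 (X + Z = U) on D(X)={2,5,6,7} D(Z)={2,4,6,7} D(U)={3,4,5,6,7}: X {2,5,6,7}->{2,5}; Z {2,4,6,7}->{2,4}; U {3,4,5,6,7}->{4,6,7}
Constraint 2 (X + Z = U) on D(X)={2,5} D(Z)={2,4} D(U)={4,6,7}: no change
So after constraint 2: D(X)={2,5}, size = 2

Answer: 2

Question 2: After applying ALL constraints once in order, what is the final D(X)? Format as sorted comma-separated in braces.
Answer: {2,5}

Derivation:
Constraint 1 (X + Z = U) on D(X)={2,5,6,7} D(Z)={2,4,6,7} D(U)={3,4,5,6,7}: X {2,5,6,7}->{2,5}; Z {2,4,6,7}->{2,4}; U {3,4,5,6,7}->{4,6,7}
Constraint 2 (X + Z = U) on D(X)={2,5} D(Z)={2,4} D(U)={4,6,7}: no change
Constraint 3 (Z != U) on D(Z)={2,4} D(U)={4,6,7}: no change
Constraint 4 (U != Z) on D(U)={4,6,7} D(Z)={2,4}: no change
So after all 4 constraints: D(X) = {2,5}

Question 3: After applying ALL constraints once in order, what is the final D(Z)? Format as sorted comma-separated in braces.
Answer: {2,4}

Derivation:
Constraint 1 (X + Z = U) on D(X)={2,5,6,7} D(Z)={2,4,6,7} D(U)={3,4,5,6,7}: X {2,5,6,7}->{2,5}; Z {2,4,6,7}->{2,4}; U {3,4,5,6,7}->{4,6,7}
Constraint 2 (X + Z = U) on D(X)={2,5} D(Z)={2,4} D(U)={4,6,7}: no change
Constraint 3 (Z != U) on D(Z)={2,4} D(U)={4,6,7}: no change
Constraint 4 (U != Z) on D(U)={4,6,7} D(Z)={2,4}: no change
So after all 4 constraints: D(Z) = {2,4}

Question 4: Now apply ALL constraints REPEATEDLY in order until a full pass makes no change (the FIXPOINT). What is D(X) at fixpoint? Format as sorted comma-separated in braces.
pass 0 (initial): D(X)={2,5,6,7}
pass 1: U {3,4,5,6,7}->{4,6,7}; X {2,5,6,7}->{2,5}; Z {2,4,6,7}->{2,4}
pass 2: no change
Fixpoint after 2 passes: D(X) = {2,5}

Answer: {2,5}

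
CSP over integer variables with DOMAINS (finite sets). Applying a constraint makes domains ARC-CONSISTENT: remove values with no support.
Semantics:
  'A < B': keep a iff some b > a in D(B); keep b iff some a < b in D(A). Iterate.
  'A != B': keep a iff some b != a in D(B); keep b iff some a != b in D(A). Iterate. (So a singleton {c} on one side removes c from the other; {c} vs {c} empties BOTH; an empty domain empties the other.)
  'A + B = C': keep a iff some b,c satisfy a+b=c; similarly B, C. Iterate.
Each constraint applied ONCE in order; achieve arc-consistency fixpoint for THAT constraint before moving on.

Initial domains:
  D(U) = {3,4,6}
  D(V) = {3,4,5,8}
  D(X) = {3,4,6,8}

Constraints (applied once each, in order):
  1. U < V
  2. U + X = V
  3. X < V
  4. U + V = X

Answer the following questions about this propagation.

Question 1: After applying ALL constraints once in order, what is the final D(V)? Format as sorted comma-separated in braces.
Answer: {}

Derivation:
Constraint 1 (U < V) on D(U)={3,4,6} D(V)={3,4,5,8}: V {3,4,5,8}->{4,5,8}
Constraint 2 (U + X = V) on D(U)={3,4,6} D(X)={3,4,6,8} D(V)={4,5,8}: U {3,4,6}->{4}; X {3,4,6,8}->{4}; V {4,5,8}->{8}
Constraint 3 (X < V) on D(X)={4} D(V)={8}: no change
Constraint 4 (U + V = X) on D(U)={4} D(V)={8} D(X)={4}: U {4}->{}; V {8}->{}; X {4}->{}
So after all 4 constraints: D(V) = {}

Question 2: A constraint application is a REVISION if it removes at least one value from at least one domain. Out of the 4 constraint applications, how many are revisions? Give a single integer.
Answer: 3

Derivation:
Constraint 1 (U < V) on D(U)={3,4,6} D(V)={3,4,5,8}: V {3,4,5,8}->{4,5,8} => REVISION
Constraint 2 (U + X = V) on D(U)={3,4,6} D(X)={3,4,6,8} D(V)={4,5,8}: U {3,4,6}->{4}; X {3,4,6,8}->{4}; V {4,5,8}->{8} => REVISION
Constraint 3 (X < V) on D(X)={4} D(V)={8}: no change => not a revision
Constraint 4 (U + V = X) on D(U)={4} D(V)={8} D(X)={4}: U {4}->{}; V {8}->{}; X {4}->{} => REVISION
Total revisions = 3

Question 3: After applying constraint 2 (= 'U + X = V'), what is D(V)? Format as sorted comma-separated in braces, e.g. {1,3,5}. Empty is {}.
Constraint 1 (U < V) on D(U)={3,4,6} D(V)={3,4,5,8}: V {3,4,5,8}->{4,5,8}
Constraint 2 (U + X = V) on D(U)={3,4,6} D(X)={3,4,6,8} D(V)={4,5,8}: U {3,4,6}->{4}; X {3,4,6,8}->{4}; V {4,5,8}->{8}
So after constraint 2: D(V) = {8}

Answer: {8}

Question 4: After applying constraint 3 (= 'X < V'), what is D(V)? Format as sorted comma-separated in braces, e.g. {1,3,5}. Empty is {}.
Constraint 1 (U < V) on D(U)={3,4,6} D(V)={3,4,5,8}: V {3,4,5,8}->{4,5,8}
Constraint 2 (U + X = V) on D(U)={3,4,6} D(X)={3,4,6,8} D(V)={4,5,8}: U {3,4,6}->{4}; X {3,4,6,8}->{4}; V {4,5,8}->{8}
Constraint 3 (X < V) on D(X)={4} D(V)={8}: no change
So after constraint 3: D(V) = {8}

Answer: {8}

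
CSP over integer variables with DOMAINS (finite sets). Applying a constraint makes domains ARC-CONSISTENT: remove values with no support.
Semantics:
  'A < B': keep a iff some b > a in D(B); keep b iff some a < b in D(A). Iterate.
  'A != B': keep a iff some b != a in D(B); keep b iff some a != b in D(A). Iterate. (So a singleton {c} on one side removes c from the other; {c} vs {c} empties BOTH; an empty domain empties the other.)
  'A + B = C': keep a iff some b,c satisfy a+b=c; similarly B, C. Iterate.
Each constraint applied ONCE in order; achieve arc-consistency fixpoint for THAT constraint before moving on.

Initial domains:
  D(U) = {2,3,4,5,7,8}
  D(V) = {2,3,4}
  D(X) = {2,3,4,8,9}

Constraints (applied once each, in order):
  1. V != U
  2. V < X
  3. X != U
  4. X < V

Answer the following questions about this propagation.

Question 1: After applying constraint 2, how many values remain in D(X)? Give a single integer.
Constraint 1 (V != U) on D(V)={2,3,4} D(U)={2,3,4,5,7,8}: no change
Constraint 2 (V < X) on D(V)={2,3,4} D(X)={2,3,4,8,9}: X {2,3,4,8,9}->{3,4,8,9}
So after constraint 2: D(X)={3,4,8,9}, size = 4

Answer: 4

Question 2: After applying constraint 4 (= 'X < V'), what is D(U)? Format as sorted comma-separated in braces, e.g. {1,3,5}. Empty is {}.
Constraint 1 (V != U) on D(V)={2,3,4} D(U)={2,3,4,5,7,8}: no change
Constraint 2 (V < X) on D(V)={2,3,4} D(X)={2,3,4,8,9}: X {2,3,4,8,9}->{3,4,8,9}
Constraint 3 (X != U) on D(X)={3,4,8,9} D(U)={2,3,4,5,7,8}: no change
Constraint 4 (X < V) on D(X)={3,4,8,9} D(V)={2,3,4}: X {3,4,8,9}->{3}; V {2,3,4}->{4}
So after constraint 4: D(U) = {2,3,4,5,7,8}

Answer: {2,3,4,5,7,8}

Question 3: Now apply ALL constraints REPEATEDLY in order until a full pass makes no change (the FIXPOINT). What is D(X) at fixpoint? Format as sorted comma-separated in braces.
pass 0 (initial): D(X)={2,3,4,8,9}
pass 1: V {2,3,4}->{4}; X {2,3,4,8,9}->{3}
pass 2: U {2,3,4,5,7,8}->{}; V {4}->{}; X {3}->{}
pass 3: no change
Fixpoint after 3 passes: D(X) = {}

Answer: {}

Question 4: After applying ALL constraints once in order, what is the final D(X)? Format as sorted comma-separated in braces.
Answer: {3}

Derivation:
Constraint 1 (V != U) on D(V)={2,3,4} D(U)={2,3,4,5,7,8}: no change
Constraint 2 (V < X) on D(V)={2,3,4} D(X)={2,3,4,8,9}: X {2,3,4,8,9}->{3,4,8,9}
Constraint 3 (X != U) on D(X)={3,4,8,9} D(U)={2,3,4,5,7,8}: no change
Constraint 4 (X < V) on D(X)={3,4,8,9} D(V)={2,3,4}: X {3,4,8,9}->{3}; V {2,3,4}->{4}
So after all 4 constraints: D(X) = {3}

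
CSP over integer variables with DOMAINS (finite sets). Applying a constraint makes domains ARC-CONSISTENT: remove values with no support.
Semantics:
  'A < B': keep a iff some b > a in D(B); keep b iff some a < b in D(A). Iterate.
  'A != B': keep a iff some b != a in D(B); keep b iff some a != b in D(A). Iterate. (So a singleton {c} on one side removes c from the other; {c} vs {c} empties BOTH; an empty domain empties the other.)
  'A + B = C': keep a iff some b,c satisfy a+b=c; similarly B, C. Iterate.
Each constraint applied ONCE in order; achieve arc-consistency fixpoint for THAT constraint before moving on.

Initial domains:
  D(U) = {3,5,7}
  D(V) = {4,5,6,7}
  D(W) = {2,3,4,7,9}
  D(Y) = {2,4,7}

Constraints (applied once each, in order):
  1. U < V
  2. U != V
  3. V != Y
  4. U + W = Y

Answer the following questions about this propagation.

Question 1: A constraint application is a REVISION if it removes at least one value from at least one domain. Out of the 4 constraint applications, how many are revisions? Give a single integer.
Constraint 1 (U < V) on D(U)={3,5,7} D(V)={4,5,6,7}: U {3,5,7}->{3,5} => REVISION
Constraint 2 (U != V) on D(U)={3,5} D(V)={4,5,6,7}: no change => not a revision
Constraint 3 (V != Y) on D(V)={4,5,6,7} D(Y)={2,4,7}: no change => not a revision
Constraint 4 (U + W = Y) on D(U)={3,5} D(W)={2,3,4,7,9} D(Y)={2,4,7}: W {2,3,4,7,9}->{2,4}; Y {2,4,7}->{7} => REVISION
Total revisions = 2

Answer: 2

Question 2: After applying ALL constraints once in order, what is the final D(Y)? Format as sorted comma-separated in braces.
Answer: {7}

Derivation:
Constraint 1 (U < V) on D(U)={3,5,7} D(V)={4,5,6,7}: U {3,5,7}->{3,5}
Constraint 2 (U != V) on D(U)={3,5} D(V)={4,5,6,7}: no change
Constraint 3 (V != Y) on D(V)={4,5,6,7} D(Y)={2,4,7}: no change
Constraint 4 (U + W = Y) on D(U)={3,5} D(W)={2,3,4,7,9} D(Y)={2,4,7}: W {2,3,4,7,9}->{2,4}; Y {2,4,7}->{7}
So after all 4 constraints: D(Y) = {7}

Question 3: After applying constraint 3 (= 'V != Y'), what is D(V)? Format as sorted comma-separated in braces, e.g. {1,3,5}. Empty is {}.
Answer: {4,5,6,7}

Derivation:
Constraint 1 (U < V) on D(U)={3,5,7} D(V)={4,5,6,7}: U {3,5,7}->{3,5}
Constraint 2 (U != V) on D(U)={3,5} D(V)={4,5,6,7}: no change
Constraint 3 (V != Y) on D(V)={4,5,6,7} D(Y)={2,4,7}: no change
So after constraint 3: D(V) = {4,5,6,7}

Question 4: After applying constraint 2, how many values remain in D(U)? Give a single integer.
Answer: 2

Derivation:
Constraint 1 (U < V) on D(U)={3,5,7} D(V)={4,5,6,7}: U {3,5,7}->{3,5}
Constraint 2 (U != V) on D(U)={3,5} D(V)={4,5,6,7}: no change
So after constraint 2: D(U)={3,5}, size = 2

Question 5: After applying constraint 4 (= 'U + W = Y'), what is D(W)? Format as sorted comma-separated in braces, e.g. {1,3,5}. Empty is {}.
Answer: {2,4}

Derivation:
Constraint 1 (U < V) on D(U)={3,5,7} D(V)={4,5,6,7}: U {3,5,7}->{3,5}
Constraint 2 (U != V) on D(U)={3,5} D(V)={4,5,6,7}: no change
Constraint 3 (V != Y) on D(V)={4,5,6,7} D(Y)={2,4,7}: no change
Constraint 4 (U + W = Y) on D(U)={3,5} D(W)={2,3,4,7,9} D(Y)={2,4,7}: W {2,3,4,7,9}->{2,4}; Y {2,4,7}->{7}
So after constraint 4: D(W) = {2,4}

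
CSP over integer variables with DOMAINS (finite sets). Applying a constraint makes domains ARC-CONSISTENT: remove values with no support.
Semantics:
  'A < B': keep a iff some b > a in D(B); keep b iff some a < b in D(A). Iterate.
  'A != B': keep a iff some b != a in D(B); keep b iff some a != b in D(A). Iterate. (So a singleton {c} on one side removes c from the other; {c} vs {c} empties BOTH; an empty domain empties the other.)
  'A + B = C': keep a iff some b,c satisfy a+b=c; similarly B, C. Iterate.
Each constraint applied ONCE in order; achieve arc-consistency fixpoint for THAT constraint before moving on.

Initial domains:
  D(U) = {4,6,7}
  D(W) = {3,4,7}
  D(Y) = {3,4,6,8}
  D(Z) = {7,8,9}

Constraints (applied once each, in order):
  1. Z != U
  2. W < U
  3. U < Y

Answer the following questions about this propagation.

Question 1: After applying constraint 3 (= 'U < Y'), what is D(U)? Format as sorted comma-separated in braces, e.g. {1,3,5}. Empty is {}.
Answer: {4,6,7}

Derivation:
Constraint 1 (Z != U) on D(Z)={7,8,9} D(U)={4,6,7}: no change
Constraint 2 (W < U) on D(W)={3,4,7} D(U)={4,6,7}: W {3,4,7}->{3,4}
Constraint 3 (U < Y) on D(U)={4,6,7} D(Y)={3,4,6,8}: Y {3,4,6,8}->{6,8}
So after constraint 3: D(U) = {4,6,7}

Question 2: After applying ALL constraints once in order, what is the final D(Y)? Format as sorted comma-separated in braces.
Constraint 1 (Z != U) on D(Z)={7,8,9} D(U)={4,6,7}: no change
Constraint 2 (W < U) on D(W)={3,4,7} D(U)={4,6,7}: W {3,4,7}->{3,4}
Constraint 3 (U < Y) on D(U)={4,6,7} D(Y)={3,4,6,8}: Y {3,4,6,8}->{6,8}
So after all 3 constraints: D(Y) = {6,8}

Answer: {6,8}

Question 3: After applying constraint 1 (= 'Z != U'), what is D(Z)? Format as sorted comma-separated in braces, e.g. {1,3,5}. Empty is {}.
Answer: {7,8,9}

Derivation:
Constraint 1 (Z != U) on D(Z)={7,8,9} D(U)={4,6,7}: no change
So after constraint 1: D(Z) = {7,8,9}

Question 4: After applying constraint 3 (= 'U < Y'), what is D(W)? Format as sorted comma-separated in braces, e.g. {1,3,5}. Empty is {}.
Answer: {3,4}

Derivation:
Constraint 1 (Z != U) on D(Z)={7,8,9} D(U)={4,6,7}: no change
Constraint 2 (W < U) on D(W)={3,4,7} D(U)={4,6,7}: W {3,4,7}->{3,4}
Constraint 3 (U < Y) on D(U)={4,6,7} D(Y)={3,4,6,8}: Y {3,4,6,8}->{6,8}
So after constraint 3: D(W) = {3,4}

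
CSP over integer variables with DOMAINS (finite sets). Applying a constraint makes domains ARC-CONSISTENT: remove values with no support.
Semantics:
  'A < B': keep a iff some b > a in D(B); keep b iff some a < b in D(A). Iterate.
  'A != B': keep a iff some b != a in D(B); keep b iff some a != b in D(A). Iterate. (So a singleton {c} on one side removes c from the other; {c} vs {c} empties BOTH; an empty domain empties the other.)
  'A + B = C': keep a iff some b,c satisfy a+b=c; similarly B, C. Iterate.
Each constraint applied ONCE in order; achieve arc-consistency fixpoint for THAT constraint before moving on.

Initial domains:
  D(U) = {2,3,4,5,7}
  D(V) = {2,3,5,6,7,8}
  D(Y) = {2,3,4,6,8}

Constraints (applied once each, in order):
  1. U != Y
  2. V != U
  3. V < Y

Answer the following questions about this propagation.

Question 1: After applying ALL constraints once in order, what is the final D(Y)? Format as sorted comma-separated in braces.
Answer: {3,4,6,8}

Derivation:
Constraint 1 (U != Y) on D(U)={2,3,4,5,7} D(Y)={2,3,4,6,8}: no change
Constraint 2 (V != U) on D(V)={2,3,5,6,7,8} D(U)={2,3,4,5,7}: no change
Constraint 3 (V < Y) on D(V)={2,3,5,6,7,8} D(Y)={2,3,4,6,8}: V {2,3,5,6,7,8}->{2,3,5,6,7}; Y {2,3,4,6,8}->{3,4,6,8}
So after all 3 constraints: D(Y) = {3,4,6,8}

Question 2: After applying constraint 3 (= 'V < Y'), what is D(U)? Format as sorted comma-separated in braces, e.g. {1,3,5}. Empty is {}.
Constraint 1 (U != Y) on D(U)={2,3,4,5,7} D(Y)={2,3,4,6,8}: no change
Constraint 2 (V != U) on D(V)={2,3,5,6,7,8} D(U)={2,3,4,5,7}: no change
Constraint 3 (V < Y) on D(V)={2,3,5,6,7,8} D(Y)={2,3,4,6,8}: V {2,3,5,6,7,8}->{2,3,5,6,7}; Y {2,3,4,6,8}->{3,4,6,8}
So after constraint 3: D(U) = {2,3,4,5,7}

Answer: {2,3,4,5,7}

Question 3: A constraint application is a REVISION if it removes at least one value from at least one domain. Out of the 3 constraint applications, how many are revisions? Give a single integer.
Answer: 1

Derivation:
Constraint 1 (U != Y) on D(U)={2,3,4,5,7} D(Y)={2,3,4,6,8}: no change => not a revision
Constraint 2 (V != U) on D(V)={2,3,5,6,7,8} D(U)={2,3,4,5,7}: no change => not a revision
Constraint 3 (V < Y) on D(V)={2,3,5,6,7,8} D(Y)={2,3,4,6,8}: V {2,3,5,6,7,8}->{2,3,5,6,7}; Y {2,3,4,6,8}->{3,4,6,8} => REVISION
Total revisions = 1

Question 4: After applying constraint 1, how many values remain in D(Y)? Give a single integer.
Answer: 5

Derivation:
Constraint 1 (U != Y) on D(U)={2,3,4,5,7} D(Y)={2,3,4,6,8}: no change
So after constraint 1: D(Y)={2,3,4,6,8}, size = 5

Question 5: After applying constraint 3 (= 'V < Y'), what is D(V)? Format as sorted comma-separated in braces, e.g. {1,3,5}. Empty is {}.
Constraint 1 (U != Y) on D(U)={2,3,4,5,7} D(Y)={2,3,4,6,8}: no change
Constraint 2 (V != U) on D(V)={2,3,5,6,7,8} D(U)={2,3,4,5,7}: no change
Constraint 3 (V < Y) on D(V)={2,3,5,6,7,8} D(Y)={2,3,4,6,8}: V {2,3,5,6,7,8}->{2,3,5,6,7}; Y {2,3,4,6,8}->{3,4,6,8}
So after constraint 3: D(V) = {2,3,5,6,7}

Answer: {2,3,5,6,7}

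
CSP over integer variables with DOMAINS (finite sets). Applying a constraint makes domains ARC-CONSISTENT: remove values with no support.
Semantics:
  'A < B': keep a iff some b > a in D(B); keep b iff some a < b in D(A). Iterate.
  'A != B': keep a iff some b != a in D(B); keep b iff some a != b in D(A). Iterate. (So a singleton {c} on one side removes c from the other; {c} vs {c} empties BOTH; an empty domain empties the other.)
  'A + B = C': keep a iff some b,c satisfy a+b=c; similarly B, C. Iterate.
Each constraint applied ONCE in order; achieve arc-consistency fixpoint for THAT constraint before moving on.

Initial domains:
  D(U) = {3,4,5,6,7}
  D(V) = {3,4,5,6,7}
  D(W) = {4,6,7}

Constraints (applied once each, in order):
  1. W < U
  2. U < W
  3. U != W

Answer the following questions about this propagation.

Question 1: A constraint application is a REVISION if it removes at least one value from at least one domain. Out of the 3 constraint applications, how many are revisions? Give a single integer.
Answer: 2

Derivation:
Constraint 1 (W < U) on D(W)={4,6,7} D(U)={3,4,5,6,7}: W {4,6,7}->{4,6}; U {3,4,5,6,7}->{5,6,7} => REVISION
Constraint 2 (U < W) on D(U)={5,6,7} D(W)={4,6}: U {5,6,7}->{5}; W {4,6}->{6} => REVISION
Constraint 3 (U != W) on D(U)={5} D(W)={6}: no change => not a revision
Total revisions = 2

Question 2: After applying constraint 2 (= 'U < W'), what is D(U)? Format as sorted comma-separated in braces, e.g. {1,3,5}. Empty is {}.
Constraint 1 (W < U) on D(W)={4,6,7} D(U)={3,4,5,6,7}: W {4,6,7}->{4,6}; U {3,4,5,6,7}->{5,6,7}
Constraint 2 (U < W) on D(U)={5,6,7} D(W)={4,6}: U {5,6,7}->{5}; W {4,6}->{6}
So after constraint 2: D(U) = {5}

Answer: {5}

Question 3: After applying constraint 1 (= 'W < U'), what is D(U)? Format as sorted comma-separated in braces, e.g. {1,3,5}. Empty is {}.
Constraint 1 (W < U) on D(W)={4,6,7} D(U)={3,4,5,6,7}: W {4,6,7}->{4,6}; U {3,4,5,6,7}->{5,6,7}
So after constraint 1: D(U) = {5,6,7}

Answer: {5,6,7}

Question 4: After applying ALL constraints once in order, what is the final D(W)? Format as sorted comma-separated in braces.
Constraint 1 (W < U) on D(W)={4,6,7} D(U)={3,4,5,6,7}: W {4,6,7}->{4,6}; U {3,4,5,6,7}->{5,6,7}
Constraint 2 (U < W) on D(U)={5,6,7} D(W)={4,6}: U {5,6,7}->{5}; W {4,6}->{6}
Constraint 3 (U != W) on D(U)={5} D(W)={6}: no change
So after all 3 constraints: D(W) = {6}

Answer: {6}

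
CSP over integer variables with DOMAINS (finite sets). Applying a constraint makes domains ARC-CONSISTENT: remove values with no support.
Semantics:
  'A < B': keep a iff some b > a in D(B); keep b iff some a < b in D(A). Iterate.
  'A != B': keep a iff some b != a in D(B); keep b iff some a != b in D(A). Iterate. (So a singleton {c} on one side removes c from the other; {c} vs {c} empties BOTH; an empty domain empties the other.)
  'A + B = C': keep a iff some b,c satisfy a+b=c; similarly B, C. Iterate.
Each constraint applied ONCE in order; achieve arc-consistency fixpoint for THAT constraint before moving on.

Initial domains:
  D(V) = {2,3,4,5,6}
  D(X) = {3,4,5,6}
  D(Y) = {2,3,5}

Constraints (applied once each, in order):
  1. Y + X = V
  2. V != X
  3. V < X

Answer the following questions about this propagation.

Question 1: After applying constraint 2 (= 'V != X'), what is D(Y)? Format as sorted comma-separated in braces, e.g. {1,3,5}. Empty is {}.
Constraint 1 (Y + X = V) on D(Y)={2,3,5} D(X)={3,4,5,6} D(V)={2,3,4,5,6}: Y {2,3,5}->{2,3}; X {3,4,5,6}->{3,4}; V {2,3,4,5,6}->{5,6}
Constraint 2 (V != X) on D(V)={5,6} D(X)={3,4}: no change
So after constraint 2: D(Y) = {2,3}

Answer: {2,3}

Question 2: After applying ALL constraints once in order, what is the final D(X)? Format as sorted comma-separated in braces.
Constraint 1 (Y + X = V) on D(Y)={2,3,5} D(X)={3,4,5,6} D(V)={2,3,4,5,6}: Y {2,3,5}->{2,3}; X {3,4,5,6}->{3,4}; V {2,3,4,5,6}->{5,6}
Constraint 2 (V != X) on D(V)={5,6} D(X)={3,4}: no change
Constraint 3 (V < X) on D(V)={5,6} D(X)={3,4}: V {5,6}->{}; X {3,4}->{}
So after all 3 constraints: D(X) = {}

Answer: {}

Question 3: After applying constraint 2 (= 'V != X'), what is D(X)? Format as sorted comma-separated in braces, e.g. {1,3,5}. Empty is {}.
Constraint 1 (Y + X = V) on D(Y)={2,3,5} D(X)={3,4,5,6} D(V)={2,3,4,5,6}: Y {2,3,5}->{2,3}; X {3,4,5,6}->{3,4}; V {2,3,4,5,6}->{5,6}
Constraint 2 (V != X) on D(V)={5,6} D(X)={3,4}: no change
So after constraint 2: D(X) = {3,4}

Answer: {3,4}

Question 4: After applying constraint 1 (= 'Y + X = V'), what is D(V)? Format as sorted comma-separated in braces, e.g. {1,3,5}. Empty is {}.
Constraint 1 (Y + X = V) on D(Y)={2,3,5} D(X)={3,4,5,6} D(V)={2,3,4,5,6}: Y {2,3,5}->{2,3}; X {3,4,5,6}->{3,4}; V {2,3,4,5,6}->{5,6}
So after constraint 1: D(V) = {5,6}

Answer: {5,6}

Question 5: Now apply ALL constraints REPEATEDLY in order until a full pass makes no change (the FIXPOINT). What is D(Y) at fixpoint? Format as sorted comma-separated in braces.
pass 0 (initial): D(Y)={2,3,5}
pass 1: V {2,3,4,5,6}->{}; X {3,4,5,6}->{}; Y {2,3,5}->{2,3}
pass 2: Y {2,3}->{}
pass 3: no change
Fixpoint after 3 passes: D(Y) = {}

Answer: {}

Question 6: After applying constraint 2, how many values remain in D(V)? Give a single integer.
Constraint 1 (Y + X = V) on D(Y)={2,3,5} D(X)={3,4,5,6} D(V)={2,3,4,5,6}: Y {2,3,5}->{2,3}; X {3,4,5,6}->{3,4}; V {2,3,4,5,6}->{5,6}
Constraint 2 (V != X) on D(V)={5,6} D(X)={3,4}: no change
So after constraint 2: D(V)={5,6}, size = 2

Answer: 2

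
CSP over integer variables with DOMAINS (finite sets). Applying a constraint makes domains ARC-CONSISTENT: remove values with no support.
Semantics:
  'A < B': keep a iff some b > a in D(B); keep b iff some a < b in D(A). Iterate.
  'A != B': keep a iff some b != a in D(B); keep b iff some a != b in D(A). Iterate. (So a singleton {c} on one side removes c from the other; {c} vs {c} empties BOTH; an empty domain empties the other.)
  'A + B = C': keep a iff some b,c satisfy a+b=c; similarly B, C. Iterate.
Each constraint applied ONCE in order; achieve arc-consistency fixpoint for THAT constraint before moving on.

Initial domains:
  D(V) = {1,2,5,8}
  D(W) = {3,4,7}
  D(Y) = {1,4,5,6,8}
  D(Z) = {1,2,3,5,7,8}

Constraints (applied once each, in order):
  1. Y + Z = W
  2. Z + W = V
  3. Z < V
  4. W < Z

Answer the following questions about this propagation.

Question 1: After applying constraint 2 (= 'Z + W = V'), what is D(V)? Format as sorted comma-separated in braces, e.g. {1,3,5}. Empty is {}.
Constraint 1 (Y + Z = W) on D(Y)={1,4,5,6,8} D(Z)={1,2,3,5,7,8} D(W)={3,4,7}: Y {1,4,5,6,8}->{1,4,5,6}; Z {1,2,3,5,7,8}->{1,2,3}
Constraint 2 (Z + W = V) on D(Z)={1,2,3} D(W)={3,4,7} D(V)={1,2,5,8}: Z {1,2,3}->{1,2}; V {1,2,5,8}->{5,8}
So after constraint 2: D(V) = {5,8}

Answer: {5,8}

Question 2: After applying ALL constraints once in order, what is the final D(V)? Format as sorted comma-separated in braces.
Constraint 1 (Y + Z = W) on D(Y)={1,4,5,6,8} D(Z)={1,2,3,5,7,8} D(W)={3,4,7}: Y {1,4,5,6,8}->{1,4,5,6}; Z {1,2,3,5,7,8}->{1,2,3}
Constraint 2 (Z + W = V) on D(Z)={1,2,3} D(W)={3,4,7} D(V)={1,2,5,8}: Z {1,2,3}->{1,2}; V {1,2,5,8}->{5,8}
Constraint 3 (Z < V) on D(Z)={1,2} D(V)={5,8}: no change
Constraint 4 (W < Z) on D(W)={3,4,7} D(Z)={1,2}: W {3,4,7}->{}; Z {1,2}->{}
So after all 4 constraints: D(V) = {5,8}

Answer: {5,8}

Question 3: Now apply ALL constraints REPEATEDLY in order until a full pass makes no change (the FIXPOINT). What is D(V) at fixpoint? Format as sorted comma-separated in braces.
Answer: {}

Derivation:
pass 0 (initial): D(V)={1,2,5,8}
pass 1: V {1,2,5,8}->{5,8}; W {3,4,7}->{}; Y {1,4,5,6,8}->{1,4,5,6}; Z {1,2,3,5,7,8}->{}
pass 2: V {5,8}->{}; Y {1,4,5,6}->{}
pass 3: no change
Fixpoint after 3 passes: D(V) = {}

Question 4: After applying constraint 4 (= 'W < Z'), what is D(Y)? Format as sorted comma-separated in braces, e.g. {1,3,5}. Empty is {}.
Constraint 1 (Y + Z = W) on D(Y)={1,4,5,6,8} D(Z)={1,2,3,5,7,8} D(W)={3,4,7}: Y {1,4,5,6,8}->{1,4,5,6}; Z {1,2,3,5,7,8}->{1,2,3}
Constraint 2 (Z + W = V) on D(Z)={1,2,3} D(W)={3,4,7} D(V)={1,2,5,8}: Z {1,2,3}->{1,2}; V {1,2,5,8}->{5,8}
Constraint 3 (Z < V) on D(Z)={1,2} D(V)={5,8}: no change
Constraint 4 (W < Z) on D(W)={3,4,7} D(Z)={1,2}: W {3,4,7}->{}; Z {1,2}->{}
So after constraint 4: D(Y) = {1,4,5,6}

Answer: {1,4,5,6}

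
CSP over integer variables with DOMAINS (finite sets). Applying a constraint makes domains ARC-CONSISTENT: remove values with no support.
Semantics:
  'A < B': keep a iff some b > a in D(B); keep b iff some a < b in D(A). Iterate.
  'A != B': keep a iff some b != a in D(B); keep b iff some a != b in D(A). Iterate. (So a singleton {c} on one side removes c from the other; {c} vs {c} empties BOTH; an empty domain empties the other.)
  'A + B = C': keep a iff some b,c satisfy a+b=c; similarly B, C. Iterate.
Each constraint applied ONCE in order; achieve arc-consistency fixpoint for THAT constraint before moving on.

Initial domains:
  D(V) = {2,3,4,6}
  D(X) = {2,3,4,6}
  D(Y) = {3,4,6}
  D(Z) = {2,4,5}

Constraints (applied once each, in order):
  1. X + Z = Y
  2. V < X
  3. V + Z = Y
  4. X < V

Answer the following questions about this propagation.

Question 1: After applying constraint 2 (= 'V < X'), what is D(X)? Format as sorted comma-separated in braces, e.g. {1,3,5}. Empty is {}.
Constraint 1 (X + Z = Y) on D(X)={2,3,4,6} D(Z)={2,4,5} D(Y)={3,4,6}: X {2,3,4,6}->{2,4}; Z {2,4,5}->{2,4}; Y {3,4,6}->{4,6}
Constraint 2 (V < X) on D(V)={2,3,4,6} D(X)={2,4}: V {2,3,4,6}->{2,3}; X {2,4}->{4}
So after constraint 2: D(X) = {4}

Answer: {4}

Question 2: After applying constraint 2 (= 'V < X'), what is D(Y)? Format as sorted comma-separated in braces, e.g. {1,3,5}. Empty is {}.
Answer: {4,6}

Derivation:
Constraint 1 (X + Z = Y) on D(X)={2,3,4,6} D(Z)={2,4,5} D(Y)={3,4,6}: X {2,3,4,6}->{2,4}; Z {2,4,5}->{2,4}; Y {3,4,6}->{4,6}
Constraint 2 (V < X) on D(V)={2,3,4,6} D(X)={2,4}: V {2,3,4,6}->{2,3}; X {2,4}->{4}
So after constraint 2: D(Y) = {4,6}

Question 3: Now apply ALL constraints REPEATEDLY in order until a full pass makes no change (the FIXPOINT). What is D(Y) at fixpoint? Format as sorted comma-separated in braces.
pass 0 (initial): D(Y)={3,4,6}
pass 1: V {2,3,4,6}->{}; X {2,3,4,6}->{}; Y {3,4,6}->{4,6}; Z {2,4,5}->{2,4}
pass 2: Y {4,6}->{}; Z {2,4}->{}
pass 3: no change
Fixpoint after 3 passes: D(Y) = {}

Answer: {}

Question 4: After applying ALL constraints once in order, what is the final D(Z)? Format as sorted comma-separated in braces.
Constraint 1 (X + Z = Y) on D(X)={2,3,4,6} D(Z)={2,4,5} D(Y)={3,4,6}: X {2,3,4,6}->{2,4}; Z {2,4,5}->{2,4}; Y {3,4,6}->{4,6}
Constraint 2 (V < X) on D(V)={2,3,4,6} D(X)={2,4}: V {2,3,4,6}->{2,3}; X {2,4}->{4}
Constraint 3 (V + Z = Y) on D(V)={2,3} D(Z)={2,4} D(Y)={4,6}: V {2,3}->{2}
Constraint 4 (X < V) on D(X)={4} D(V)={2}: X {4}->{}; V {2}->{}
So after all 4 constraints: D(Z) = {2,4}

Answer: {2,4}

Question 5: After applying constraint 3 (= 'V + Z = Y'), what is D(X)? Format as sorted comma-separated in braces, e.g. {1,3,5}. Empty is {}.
Answer: {4}

Derivation:
Constraint 1 (X + Z = Y) on D(X)={2,3,4,6} D(Z)={2,4,5} D(Y)={3,4,6}: X {2,3,4,6}->{2,4}; Z {2,4,5}->{2,4}; Y {3,4,6}->{4,6}
Constraint 2 (V < X) on D(V)={2,3,4,6} D(X)={2,4}: V {2,3,4,6}->{2,3}; X {2,4}->{4}
Constraint 3 (V + Z = Y) on D(V)={2,3} D(Z)={2,4} D(Y)={4,6}: V {2,3}->{2}
So after constraint 3: D(X) = {4}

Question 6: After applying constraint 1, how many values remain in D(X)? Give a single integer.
Constraint 1 (X + Z = Y) on D(X)={2,3,4,6} D(Z)={2,4,5} D(Y)={3,4,6}: X {2,3,4,6}->{2,4}; Z {2,4,5}->{2,4}; Y {3,4,6}->{4,6}
So after constraint 1: D(X)={2,4}, size = 2

Answer: 2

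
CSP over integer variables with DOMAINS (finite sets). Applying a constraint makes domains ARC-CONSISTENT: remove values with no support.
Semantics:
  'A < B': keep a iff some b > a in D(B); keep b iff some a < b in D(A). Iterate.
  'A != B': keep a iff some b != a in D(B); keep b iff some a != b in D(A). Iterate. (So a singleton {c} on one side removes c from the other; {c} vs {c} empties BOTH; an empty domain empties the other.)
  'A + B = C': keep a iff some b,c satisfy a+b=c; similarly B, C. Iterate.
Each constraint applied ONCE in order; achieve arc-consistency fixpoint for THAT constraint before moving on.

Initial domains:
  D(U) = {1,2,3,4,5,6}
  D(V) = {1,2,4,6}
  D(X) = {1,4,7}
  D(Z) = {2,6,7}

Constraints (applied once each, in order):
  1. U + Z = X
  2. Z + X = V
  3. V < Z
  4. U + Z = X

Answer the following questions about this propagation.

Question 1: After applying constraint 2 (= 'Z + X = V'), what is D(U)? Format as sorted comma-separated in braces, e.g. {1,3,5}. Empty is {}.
Constraint 1 (U + Z = X) on D(U)={1,2,3,4,5,6} D(Z)={2,6,7} D(X)={1,4,7}: U {1,2,3,4,5,6}->{1,2,5}; Z {2,6,7}->{2,6}; X {1,4,7}->{4,7}
Constraint 2 (Z + X = V) on D(Z)={2,6} D(X)={4,7} D(V)={1,2,4,6}: Z {2,6}->{2}; X {4,7}->{4}; V {1,2,4,6}->{6}
So after constraint 2: D(U) = {1,2,5}

Answer: {1,2,5}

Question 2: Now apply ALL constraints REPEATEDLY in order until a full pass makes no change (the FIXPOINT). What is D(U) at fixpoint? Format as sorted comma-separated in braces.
Answer: {}

Derivation:
pass 0 (initial): D(U)={1,2,3,4,5,6}
pass 1: U {1,2,3,4,5,6}->{}; V {1,2,4,6}->{}; X {1,4,7}->{}; Z {2,6,7}->{}
pass 2: no change
Fixpoint after 2 passes: D(U) = {}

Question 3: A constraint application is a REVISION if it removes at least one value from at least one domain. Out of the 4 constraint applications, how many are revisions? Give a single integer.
Answer: 4

Derivation:
Constraint 1 (U + Z = X) on D(U)={1,2,3,4,5,6} D(Z)={2,6,7} D(X)={1,4,7}: U {1,2,3,4,5,6}->{1,2,5}; Z {2,6,7}->{2,6}; X {1,4,7}->{4,7} => REVISION
Constraint 2 (Z + X = V) on D(Z)={2,6} D(X)={4,7} D(V)={1,2,4,6}: Z {2,6}->{2}; X {4,7}->{4}; V {1,2,4,6}->{6} => REVISION
Constraint 3 (V < Z) on D(V)={6} D(Z)={2}: V {6}->{}; Z {2}->{} => REVISION
Constraint 4 (U + Z = X) on D(U)={1,2,5} D(Z)={} D(X)={4}: U {1,2,5}->{}; X {4}->{} => REVISION
Total revisions = 4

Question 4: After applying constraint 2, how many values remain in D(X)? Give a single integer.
Answer: 1

Derivation:
Constraint 1 (U + Z = X) on D(U)={1,2,3,4,5,6} D(Z)={2,6,7} D(X)={1,4,7}: U {1,2,3,4,5,6}->{1,2,5}; Z {2,6,7}->{2,6}; X {1,4,7}->{4,7}
Constraint 2 (Z + X = V) on D(Z)={2,6} D(X)={4,7} D(V)={1,2,4,6}: Z {2,6}->{2}; X {4,7}->{4}; V {1,2,4,6}->{6}
So after constraint 2: D(X)={4}, size = 1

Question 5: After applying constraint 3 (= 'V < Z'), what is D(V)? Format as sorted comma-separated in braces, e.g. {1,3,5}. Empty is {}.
Answer: {}

Derivation:
Constraint 1 (U + Z = X) on D(U)={1,2,3,4,5,6} D(Z)={2,6,7} D(X)={1,4,7}: U {1,2,3,4,5,6}->{1,2,5}; Z {2,6,7}->{2,6}; X {1,4,7}->{4,7}
Constraint 2 (Z + X = V) on D(Z)={2,6} D(X)={4,7} D(V)={1,2,4,6}: Z {2,6}->{2}; X {4,7}->{4}; V {1,2,4,6}->{6}
Constraint 3 (V < Z) on D(V)={6} D(Z)={2}: V {6}->{}; Z {2}->{}
So after constraint 3: D(V) = {}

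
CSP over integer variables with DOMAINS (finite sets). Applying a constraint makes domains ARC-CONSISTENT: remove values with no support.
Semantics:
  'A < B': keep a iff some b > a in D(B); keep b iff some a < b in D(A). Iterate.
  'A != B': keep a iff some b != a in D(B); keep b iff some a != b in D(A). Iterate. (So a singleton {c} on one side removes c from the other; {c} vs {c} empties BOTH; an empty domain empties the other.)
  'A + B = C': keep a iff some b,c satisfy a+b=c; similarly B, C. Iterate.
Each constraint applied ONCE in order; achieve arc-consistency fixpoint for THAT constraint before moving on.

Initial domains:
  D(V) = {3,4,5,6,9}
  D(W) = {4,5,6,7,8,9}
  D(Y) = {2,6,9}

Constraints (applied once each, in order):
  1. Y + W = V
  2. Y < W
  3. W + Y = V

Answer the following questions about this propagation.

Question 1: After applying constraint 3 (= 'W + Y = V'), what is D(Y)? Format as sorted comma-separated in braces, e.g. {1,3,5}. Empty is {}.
Constraint 1 (Y + W = V) on D(Y)={2,6,9} D(W)={4,5,6,7,8,9} D(V)={3,4,5,6,9}: Y {2,6,9}->{2}; W {4,5,6,7,8,9}->{4,7}; V {3,4,5,6,9}->{6,9}
Constraint 2 (Y < W) on D(Y)={2} D(W)={4,7}: no change
Constraint 3 (W + Y = V) on D(W)={4,7} D(Y)={2} D(V)={6,9}: no change
So after constraint 3: D(Y) = {2}

Answer: {2}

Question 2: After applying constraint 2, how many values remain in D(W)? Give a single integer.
Answer: 2

Derivation:
Constraint 1 (Y + W = V) on D(Y)={2,6,9} D(W)={4,5,6,7,8,9} D(V)={3,4,5,6,9}: Y {2,6,9}->{2}; W {4,5,6,7,8,9}->{4,7}; V {3,4,5,6,9}->{6,9}
Constraint 2 (Y < W) on D(Y)={2} D(W)={4,7}: no change
So after constraint 2: D(W)={4,7}, size = 2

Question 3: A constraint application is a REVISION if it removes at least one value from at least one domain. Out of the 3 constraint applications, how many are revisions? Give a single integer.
Answer: 1

Derivation:
Constraint 1 (Y + W = V) on D(Y)={2,6,9} D(W)={4,5,6,7,8,9} D(V)={3,4,5,6,9}: Y {2,6,9}->{2}; W {4,5,6,7,8,9}->{4,7}; V {3,4,5,6,9}->{6,9} => REVISION
Constraint 2 (Y < W) on D(Y)={2} D(W)={4,7}: no change => not a revision
Constraint 3 (W + Y = V) on D(W)={4,7} D(Y)={2} D(V)={6,9}: no change => not a revision
Total revisions = 1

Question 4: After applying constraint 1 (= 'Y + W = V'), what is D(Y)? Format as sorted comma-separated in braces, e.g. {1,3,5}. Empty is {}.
Answer: {2}

Derivation:
Constraint 1 (Y + W = V) on D(Y)={2,6,9} D(W)={4,5,6,7,8,9} D(V)={3,4,5,6,9}: Y {2,6,9}->{2}; W {4,5,6,7,8,9}->{4,7}; V {3,4,5,6,9}->{6,9}
So after constraint 1: D(Y) = {2}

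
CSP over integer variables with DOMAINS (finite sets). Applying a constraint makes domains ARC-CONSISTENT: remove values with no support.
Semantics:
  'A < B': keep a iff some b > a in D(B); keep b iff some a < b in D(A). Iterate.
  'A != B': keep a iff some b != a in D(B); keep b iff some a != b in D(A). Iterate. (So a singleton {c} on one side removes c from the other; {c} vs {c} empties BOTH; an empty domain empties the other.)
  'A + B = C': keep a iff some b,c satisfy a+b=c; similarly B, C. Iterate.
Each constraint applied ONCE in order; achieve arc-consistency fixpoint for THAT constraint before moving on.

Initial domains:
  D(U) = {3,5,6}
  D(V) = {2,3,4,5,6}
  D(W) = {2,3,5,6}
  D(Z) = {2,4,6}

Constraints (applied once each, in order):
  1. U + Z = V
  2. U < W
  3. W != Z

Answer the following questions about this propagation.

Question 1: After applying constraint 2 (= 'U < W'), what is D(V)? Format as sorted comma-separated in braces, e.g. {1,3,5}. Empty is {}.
Constraint 1 (U + Z = V) on D(U)={3,5,6} D(Z)={2,4,6} D(V)={2,3,4,5,6}: U {3,5,6}->{3}; Z {2,4,6}->{2}; V {2,3,4,5,6}->{5}
Constraint 2 (U < W) on D(U)={3} D(W)={2,3,5,6}: W {2,3,5,6}->{5,6}
So after constraint 2: D(V) = {5}

Answer: {5}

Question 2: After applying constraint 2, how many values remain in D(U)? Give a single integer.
Constraint 1 (U + Z = V) on D(U)={3,5,6} D(Z)={2,4,6} D(V)={2,3,4,5,6}: U {3,5,6}->{3}; Z {2,4,6}->{2}; V {2,3,4,5,6}->{5}
Constraint 2 (U < W) on D(U)={3} D(W)={2,3,5,6}: W {2,3,5,6}->{5,6}
So after constraint 2: D(U)={3}, size = 1

Answer: 1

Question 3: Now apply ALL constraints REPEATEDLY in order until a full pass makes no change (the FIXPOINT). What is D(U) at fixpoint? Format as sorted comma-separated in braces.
pass 0 (initial): D(U)={3,5,6}
pass 1: U {3,5,6}->{3}; V {2,3,4,5,6}->{5}; W {2,3,5,6}->{5,6}; Z {2,4,6}->{2}
pass 2: no change
Fixpoint after 2 passes: D(U) = {3}

Answer: {3}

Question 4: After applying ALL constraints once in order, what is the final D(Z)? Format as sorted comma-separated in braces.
Answer: {2}

Derivation:
Constraint 1 (U + Z = V) on D(U)={3,5,6} D(Z)={2,4,6} D(V)={2,3,4,5,6}: U {3,5,6}->{3}; Z {2,4,6}->{2}; V {2,3,4,5,6}->{5}
Constraint 2 (U < W) on D(U)={3} D(W)={2,3,5,6}: W {2,3,5,6}->{5,6}
Constraint 3 (W != Z) on D(W)={5,6} D(Z)={2}: no change
So after all 3 constraints: D(Z) = {2}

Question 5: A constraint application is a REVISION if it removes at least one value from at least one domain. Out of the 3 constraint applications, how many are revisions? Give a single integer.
Constraint 1 (U + Z = V) on D(U)={3,5,6} D(Z)={2,4,6} D(V)={2,3,4,5,6}: U {3,5,6}->{3}; Z {2,4,6}->{2}; V {2,3,4,5,6}->{5} => REVISION
Constraint 2 (U < W) on D(U)={3} D(W)={2,3,5,6}: W {2,3,5,6}->{5,6} => REVISION
Constraint 3 (W != Z) on D(W)={5,6} D(Z)={2}: no change => not a revision
Total revisions = 2

Answer: 2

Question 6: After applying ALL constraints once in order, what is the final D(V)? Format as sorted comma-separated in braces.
Answer: {5}

Derivation:
Constraint 1 (U + Z = V) on D(U)={3,5,6} D(Z)={2,4,6} D(V)={2,3,4,5,6}: U {3,5,6}->{3}; Z {2,4,6}->{2}; V {2,3,4,5,6}->{5}
Constraint 2 (U < W) on D(U)={3} D(W)={2,3,5,6}: W {2,3,5,6}->{5,6}
Constraint 3 (W != Z) on D(W)={5,6} D(Z)={2}: no change
So after all 3 constraints: D(V) = {5}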